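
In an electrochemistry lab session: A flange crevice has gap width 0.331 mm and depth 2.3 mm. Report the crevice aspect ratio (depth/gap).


Aspect ratio = depth / gap
Ratio = 2.3 / 0.331 = 6.9

6.9


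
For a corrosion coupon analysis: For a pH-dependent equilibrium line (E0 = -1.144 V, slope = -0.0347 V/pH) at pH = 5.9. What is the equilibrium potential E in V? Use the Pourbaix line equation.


Apply the Pourbaix line equation: E = E0 + slope*pH
E = -1.144 + (-0.0347)*5.9 = -1.144 + (-0.20473) = -1.34873 V
Rounded to 4 decimal places: E = -1.3487 V

-1.3487 V


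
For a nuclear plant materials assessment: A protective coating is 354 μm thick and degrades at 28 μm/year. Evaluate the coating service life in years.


Service life = thickness / degradation rate
Life = 354 / 28 = 12.6 years

12.6 years


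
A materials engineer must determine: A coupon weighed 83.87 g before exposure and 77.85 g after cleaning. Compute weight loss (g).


Weight loss = initial − final
WL = 83.87 − 77.85 = 6.02 g

6.02 g


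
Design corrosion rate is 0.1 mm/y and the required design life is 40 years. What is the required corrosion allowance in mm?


Corrosion allowance = CR × design life
CA = 0.1 * 40 = 4.0 mm

4.0 mm


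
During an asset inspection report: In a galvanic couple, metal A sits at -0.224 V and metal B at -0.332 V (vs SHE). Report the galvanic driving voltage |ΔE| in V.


Driving voltage is the absolute potential difference.
|ΔE| = |-0.224 − (-0.332)| = 0.108 V

0.108 V


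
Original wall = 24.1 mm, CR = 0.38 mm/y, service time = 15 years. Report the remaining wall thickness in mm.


Remaining wall = original − CR × time
t = 24.1 − 0.38*15 = 24.1 − 5.7 = 18.4 mm

18.4 mm


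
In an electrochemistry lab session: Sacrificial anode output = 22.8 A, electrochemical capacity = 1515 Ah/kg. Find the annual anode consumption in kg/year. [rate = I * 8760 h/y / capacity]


Annual consumption = current * hours per year / capacity
Rate = 22.8 * 8760 / 1515 = 131.8 kg/year

131.8 kg/year


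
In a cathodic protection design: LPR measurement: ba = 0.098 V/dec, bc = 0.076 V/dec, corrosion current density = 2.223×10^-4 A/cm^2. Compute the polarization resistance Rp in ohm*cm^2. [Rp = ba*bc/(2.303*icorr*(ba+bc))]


Apply the Stern-Geary equation: Rp = ba*bc / (2.303*icorr*(ba+bc))
ba*bc = 0.098*0.076 = 0.007448
ba+bc = 0.174; 2.303*icorr*(ba+bc) = 2.303*2.223×10^-4*0.174 = 8.9080501×10^-5
Rp = 0.007448 / 8.9080501×10^-5 = 83.6 ohm*cm^2

83.6 ohm*cm^2


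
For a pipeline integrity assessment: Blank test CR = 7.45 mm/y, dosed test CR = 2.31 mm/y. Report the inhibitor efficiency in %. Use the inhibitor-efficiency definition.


Apply the inhibitor-efficiency definition: IE = (CR_blank − CR_inh)/CR_blank × 100
IE = (7.45 − 2.31) / 7.45 × 100
IE = 5.14 / 7.45 × 100 = 69.0 %

69.0 %


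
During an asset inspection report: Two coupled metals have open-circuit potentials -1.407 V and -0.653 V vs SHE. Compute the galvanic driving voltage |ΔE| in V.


Driving voltage is the absolute potential difference.
|ΔE| = |-1.407 − (-0.653)| = 0.754 V

0.754 V


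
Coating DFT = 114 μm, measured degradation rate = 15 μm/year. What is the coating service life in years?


Service life = thickness / degradation rate
Life = 114 / 15 = 7.6 years

7.6 years


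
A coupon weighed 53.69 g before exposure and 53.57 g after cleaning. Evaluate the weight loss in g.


Weight loss = initial − final
WL = 53.69 − 53.57 = 0.12 g

0.12 g


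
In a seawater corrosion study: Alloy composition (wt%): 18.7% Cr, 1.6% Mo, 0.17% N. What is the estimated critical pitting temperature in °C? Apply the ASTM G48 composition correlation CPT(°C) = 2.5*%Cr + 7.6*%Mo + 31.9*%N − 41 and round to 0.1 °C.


Apply the ASTM G48 empirical CPT estimate: CPT(°C) = 2.5*%Cr + 7.6*%Mo + 31.9*%N − 41
2.5*18.7 = 46.75; 7.6*1.6 = 12.16; 31.9*0.17 = 5.423
CPT = 46.75 + 12.16 + 5.423 − 41 = 23.333 °C
Rounded to 0.1 °C: CPT ≈ 23.3 °C

23.3 °C


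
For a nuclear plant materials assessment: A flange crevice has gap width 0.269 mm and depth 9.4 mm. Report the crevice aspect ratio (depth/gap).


Aspect ratio = depth / gap
Ratio = 9.4 / 0.269 = 34.9

34.9


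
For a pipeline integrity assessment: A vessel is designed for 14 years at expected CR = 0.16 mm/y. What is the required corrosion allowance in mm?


Corrosion allowance = CR × design life
CA = 0.16 * 14 = 2.24 mm

2.24 mm


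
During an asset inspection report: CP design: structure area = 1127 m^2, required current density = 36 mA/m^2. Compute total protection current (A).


I = area * current density, then convert mA → A (÷1000)
I = 1127 * 36 / 1000 = 40.57 A

40.57 A


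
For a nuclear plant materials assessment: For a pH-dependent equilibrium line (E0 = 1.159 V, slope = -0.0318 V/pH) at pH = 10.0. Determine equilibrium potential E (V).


Apply the Pourbaix line equation: E = E0 + slope*pH
E = 1.159 + (-0.0318)*10.0 = 1.159 + (-0.318) = 0.841 V
Rounded to 3 decimal places: E = 0.841 V

0.841 V


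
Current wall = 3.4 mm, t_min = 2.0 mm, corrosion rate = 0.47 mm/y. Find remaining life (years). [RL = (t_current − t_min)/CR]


Apply the remaining-life relation: RL = (t_current − t_min) / CR
RL = (3.4 − 2.0) / 0.47 = 1.4 / 0.47 = 3.0 years

3.0 years


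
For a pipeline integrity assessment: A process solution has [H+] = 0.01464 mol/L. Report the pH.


pH = −log10[H+]
pH = −log10(0.01464) = 1.83

1.83


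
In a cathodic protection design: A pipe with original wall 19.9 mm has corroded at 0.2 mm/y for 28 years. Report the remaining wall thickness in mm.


Remaining wall = original − CR × time
t = 19.9 − 0.2*28 = 19.9 − 5.6 = 14.3 mm

14.3 mm


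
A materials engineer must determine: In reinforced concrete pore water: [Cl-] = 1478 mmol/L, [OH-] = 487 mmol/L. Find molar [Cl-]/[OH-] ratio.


Threshold parameter = [Cl-] / [OH-] (molar basis; both in mmol/L, so units cancel)
Ratio = 1478 / 487 = 3.03

3.03


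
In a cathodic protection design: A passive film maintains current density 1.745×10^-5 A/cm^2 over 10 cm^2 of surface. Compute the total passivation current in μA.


I = i_pass * A, then convert A → μA (×10^6)
I = 1.745×10^-5 * 10 * 10^6 = 174.5 μA

174.5 μA


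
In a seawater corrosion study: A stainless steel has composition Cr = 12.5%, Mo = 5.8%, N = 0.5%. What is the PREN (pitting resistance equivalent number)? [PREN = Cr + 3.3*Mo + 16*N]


Apply the PREN formula: PREN = Cr + 3.3*Mo + 16*N
PREN = 12.5 + 3.3*5.8 + 16*0.5
PREN = 12.5 + 19.14 + 8.0 = 39.64

39.64


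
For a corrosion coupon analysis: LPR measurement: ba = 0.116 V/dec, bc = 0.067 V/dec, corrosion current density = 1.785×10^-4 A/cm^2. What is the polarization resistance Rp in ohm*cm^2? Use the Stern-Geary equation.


Apply the Stern-Geary equation: Rp = ba*bc / (2.303*icorr*(ba+bc))
ba*bc = 0.116*0.067 = 0.007772
ba+bc = 0.183; 2.303*icorr*(ba+bc) = 2.303*1.785×10^-4*0.183 = 7.5228646×10^-5
Rp = 0.007772 / 7.5228646×10^-5 = 103.31 ohm*cm^2

103.31 ohm*cm^2


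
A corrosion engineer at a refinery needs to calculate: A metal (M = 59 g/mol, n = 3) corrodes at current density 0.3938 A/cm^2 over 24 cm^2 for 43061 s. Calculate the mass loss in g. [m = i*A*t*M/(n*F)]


Apply Faraday's law: m = i*A*t*M / (n*F)
Total charge passed Q = i*A*t = 0.3938*24*43061 = 406978.1232 C
m = Q*M/(n*F) = 406978.1232*59/(3*96485) = 82.9549 g

82.9549 g


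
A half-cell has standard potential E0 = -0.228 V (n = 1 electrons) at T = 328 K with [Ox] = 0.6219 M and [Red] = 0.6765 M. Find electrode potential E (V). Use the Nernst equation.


Apply the Nernst equation: E = E0 + (RT/nF)*ln([Ox]/[Red])
Step 1: RT/nF = 8.314*328/(1*96485) = 0.02826338 V
Step 2: [Ox]/[Red] = 0.6219/0.6765 = 0.91929
Step 3: ln(0.91929) = -0.084154
Step 4: correction = 0.02826338 * -0.084154 = -0.0024 V
E = -0.228 + -0.0024 = -0.2304 V

-0.2304 V


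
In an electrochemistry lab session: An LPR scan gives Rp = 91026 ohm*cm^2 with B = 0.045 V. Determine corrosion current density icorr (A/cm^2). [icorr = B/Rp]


Apply the Stern-Geary relation: icorr = B / Rp
icorr = 0.045 / 91026 = 4.944×10^-7 A/cm^2

4.944×10^-7 A/cm^2


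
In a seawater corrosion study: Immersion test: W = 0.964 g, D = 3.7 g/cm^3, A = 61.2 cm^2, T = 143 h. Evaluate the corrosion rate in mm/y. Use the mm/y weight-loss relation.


Apply the mm/y weight-loss relation: CR = 87600 * W / (D * A * T)
Numerator: 87600 * 0.964 = 84446.4
Denominator: 3.7 * 61.2 * 143 = 32380.92
CR = 84446.4 / 32380.92 = 2.607906 mm/y

2.607906 mm/y


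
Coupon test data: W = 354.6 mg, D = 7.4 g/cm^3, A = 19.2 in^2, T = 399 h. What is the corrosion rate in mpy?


Apply the mpy weight-loss relation: CR = 534 * W / (D * A * T)
Numerator: 534 * 354.6 = 189356.4
Denominator: 7.4 * 19.2 * 399 = 56689.92
CR = 189356.4 / 56689.92 = 3.3402 mpy

3.3402 mpy


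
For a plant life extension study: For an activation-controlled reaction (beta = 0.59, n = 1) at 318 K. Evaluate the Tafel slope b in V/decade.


Apply the Tafel slope relation: b = 2.303*R*T/(beta*n*F)
Numerator: 2.303 * 8.314 * 318 = 6088.79
Denominator: 0.59 * 1 * 96485 = 56926.15
b = 6088.79 / 56926.15 = 0.107 V/decade

0.107 V/decade


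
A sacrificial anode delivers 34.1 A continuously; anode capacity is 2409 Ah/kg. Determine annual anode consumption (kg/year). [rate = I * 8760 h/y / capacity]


Annual consumption = current * hours per year / capacity
Rate = 34.1 * 8760 / 2409 = 124.0 kg/year

124.0 kg/year


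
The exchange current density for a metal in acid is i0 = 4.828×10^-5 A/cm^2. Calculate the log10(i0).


i0 = 4.828×10^-5 A/cm^2
log10(i0) = -4.316

-4.316


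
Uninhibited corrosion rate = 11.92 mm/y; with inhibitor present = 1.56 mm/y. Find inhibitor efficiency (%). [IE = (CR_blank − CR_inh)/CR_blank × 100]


Apply the inhibitor-efficiency definition: IE = (CR_blank − CR_inh)/CR_blank × 100
IE = (11.92 − 1.56) / 11.92 × 100
IE = 10.36 / 11.92 × 100 = 86.9 %

86.9 %


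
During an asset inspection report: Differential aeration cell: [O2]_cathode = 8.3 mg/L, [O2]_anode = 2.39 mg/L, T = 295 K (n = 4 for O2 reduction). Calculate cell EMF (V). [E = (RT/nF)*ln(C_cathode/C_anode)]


Apply the Nernst concentration-cell relation: E = (RT/nF)*ln(C_cathode/C_anode)
RT/nF = 8.314*295/(4*96485) = 0.00635495 V
ln(8.3/2.39) = 1.24496
E = 0.00635495 * 1.24496 = 0.00791 V

0.00791 V


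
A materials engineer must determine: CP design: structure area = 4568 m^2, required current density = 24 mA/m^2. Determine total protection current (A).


I = area * current density, then convert mA → A (÷1000)
I = 4568 * 24 / 1000 = 109.63 A

109.63 A


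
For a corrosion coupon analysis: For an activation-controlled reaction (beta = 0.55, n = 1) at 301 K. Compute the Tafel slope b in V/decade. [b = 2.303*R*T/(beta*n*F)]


Apply the Tafel slope relation: b = 2.303*R*T/(beta*n*F)
Numerator: 2.303 * 8.314 * 301 = 5763.29
Denominator: 0.55 * 1 * 96485 = 53066.75
b = 5763.29 / 53066.75 = 0.1086 V/decade

0.1086 V/decade


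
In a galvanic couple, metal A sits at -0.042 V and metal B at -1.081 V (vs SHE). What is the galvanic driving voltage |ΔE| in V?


Driving voltage is the absolute potential difference.
|ΔE| = |-0.042 − (-1.081)| = 1.039 V

1.039 V


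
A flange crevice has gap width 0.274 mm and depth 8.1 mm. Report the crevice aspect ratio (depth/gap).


Aspect ratio = depth / gap
Ratio = 8.1 / 0.274 = 29.6

29.6


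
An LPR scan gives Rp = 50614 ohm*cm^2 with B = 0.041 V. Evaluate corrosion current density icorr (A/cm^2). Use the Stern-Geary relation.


Apply the Stern-Geary relation: icorr = B / Rp
icorr = 0.041 / 50614 = 8.101×10^-7 A/cm^2

8.101×10^-7 A/cm^2


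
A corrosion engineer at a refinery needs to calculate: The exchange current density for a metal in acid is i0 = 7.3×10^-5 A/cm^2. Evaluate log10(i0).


i0 = 7.3×10^-5 A/cm^2
log10(i0) = -4.137

-4.137


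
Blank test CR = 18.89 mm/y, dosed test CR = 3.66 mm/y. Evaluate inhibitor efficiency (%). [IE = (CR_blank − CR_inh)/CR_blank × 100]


Apply the inhibitor-efficiency definition: IE = (CR_blank − CR_inh)/CR_blank × 100
IE = (18.89 − 3.66) / 18.89 × 100
IE = 15.23 / 18.89 × 100 = 80.6 %

80.6 %


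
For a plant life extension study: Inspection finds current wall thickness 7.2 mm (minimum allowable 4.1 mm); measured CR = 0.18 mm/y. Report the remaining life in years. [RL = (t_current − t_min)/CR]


Apply the remaining-life relation: RL = (t_current − t_min) / CR
RL = (7.2 − 4.1) / 0.18 = 3.1 / 0.18 = 17.2 years

17.2 years


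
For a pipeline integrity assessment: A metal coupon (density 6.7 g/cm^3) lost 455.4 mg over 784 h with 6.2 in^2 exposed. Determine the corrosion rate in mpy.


Apply the mpy weight-loss relation: CR = 534 * W / (D * A * T)
Numerator: 534 * 455.4 = 243183.6
Denominator: 6.7 * 6.2 * 784 = 32567.36
CR = 243183.6 / 32567.36 = 7.4671 mpy

7.4671 mpy


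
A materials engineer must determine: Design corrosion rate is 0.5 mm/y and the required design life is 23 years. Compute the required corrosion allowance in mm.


Corrosion allowance = CR × design life
CA = 0.5 * 23 = 11.5 mm

11.5 mm


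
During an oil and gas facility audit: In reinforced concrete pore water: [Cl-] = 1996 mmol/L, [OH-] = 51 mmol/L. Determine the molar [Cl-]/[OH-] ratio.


Threshold parameter = [Cl-] / [OH-] (molar basis; both in mmol/L, so units cancel)
Ratio = 1996 / 51 = 39.14

39.14


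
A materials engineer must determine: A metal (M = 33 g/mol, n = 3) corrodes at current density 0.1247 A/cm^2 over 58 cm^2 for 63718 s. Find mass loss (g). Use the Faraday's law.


Apply Faraday's law: m = i*A*t*M / (n*F)
Total charge passed Q = i*A*t = 0.1247*58*63718 = 460846.8068 C
m = Q*M/(n*F) = 460846.8068*33/(3*96485) = 52.53993 g

52.53993 g


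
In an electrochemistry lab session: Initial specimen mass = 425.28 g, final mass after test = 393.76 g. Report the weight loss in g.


Weight loss = initial − final
WL = 425.28 − 393.76 = 31.52 g

31.52 g


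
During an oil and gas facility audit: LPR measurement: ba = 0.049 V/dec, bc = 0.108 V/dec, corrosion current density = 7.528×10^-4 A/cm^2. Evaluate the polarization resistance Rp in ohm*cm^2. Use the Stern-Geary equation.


Apply the Stern-Geary equation: Rp = ba*bc / (2.303*icorr*(ba+bc))
ba*bc = 0.049*0.108 = 0.005292
ba+bc = 0.157; 2.303*icorr*(ba+bc) = 2.303*7.528×10^-4*0.157 = 2.7219065×10^-4
Rp = 0.005292 / 2.7219065×10^-4 = 19.4 ohm*cm^2

19.4 ohm*cm^2


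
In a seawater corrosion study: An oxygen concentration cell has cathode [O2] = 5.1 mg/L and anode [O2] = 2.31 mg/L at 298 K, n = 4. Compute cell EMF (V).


Apply the Nernst concentration-cell relation: E = (RT/nF)*ln(C_cathode/C_anode)
RT/nF = 8.314*298/(4*96485) = 0.00641958 V
ln(5.1/2.31) = 0.79199
E = 0.00641958 * 0.79199 = 0.00508 V

0.00508 V


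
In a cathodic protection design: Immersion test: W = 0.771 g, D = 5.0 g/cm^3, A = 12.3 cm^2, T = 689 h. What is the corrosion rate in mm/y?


Apply the mm/y weight-loss relation: CR = 87600 * W / (D * A * T)
Numerator: 87600 * 0.771 = 67539.6
Denominator: 5.0 * 12.3 * 689 = 42373.5
CR = 67539.6 / 42373.5 = 1.593911 mm/y

1.593911 mm/y


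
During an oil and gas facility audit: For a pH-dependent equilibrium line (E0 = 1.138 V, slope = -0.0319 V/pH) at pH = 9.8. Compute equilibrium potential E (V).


Apply the Pourbaix line equation: E = E0 + slope*pH
E = 1.138 + (-0.0319)*9.8 = 1.138 + (-0.31262) = 0.82538 V
Rounded to 4 decimal places: E = 0.8254 V

0.8254 V


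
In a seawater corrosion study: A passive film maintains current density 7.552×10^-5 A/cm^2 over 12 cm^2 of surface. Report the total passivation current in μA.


I = i_pass * A, then convert A → μA (×10^6)
I = 7.552×10^-5 * 12 * 10^6 = 906.24 μA

906.24 μA


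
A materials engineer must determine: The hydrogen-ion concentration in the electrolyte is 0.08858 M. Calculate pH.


pH = −log10[H+]
pH = −log10(0.08858) = 1.05

1.05


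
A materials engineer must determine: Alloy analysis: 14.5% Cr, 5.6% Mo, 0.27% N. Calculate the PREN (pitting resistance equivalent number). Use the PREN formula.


Apply the PREN formula: PREN = Cr + 3.3*Mo + 16*N
PREN = 14.5 + 3.3*5.6 + 16*0.27
PREN = 14.5 + 18.48 + 4.32 = 37.3

37.3


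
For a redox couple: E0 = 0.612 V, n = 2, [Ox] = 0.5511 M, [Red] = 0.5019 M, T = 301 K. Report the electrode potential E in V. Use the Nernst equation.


Apply the Nernst equation: E = E0 + (RT/nF)*ln([Ox]/[Red])
Step 1: RT/nF = 8.314*301/(2*96485) = 0.01296841 V
Step 2: [Ox]/[Red] = 0.5511/0.5019 = 1.098027
Step 3: ln(1.098027) = 0.093515
Step 4: correction = 0.01296841 * 0.093515 = 0.001 V
E = 0.612 + 0.001 = 0.613 V

0.613 V


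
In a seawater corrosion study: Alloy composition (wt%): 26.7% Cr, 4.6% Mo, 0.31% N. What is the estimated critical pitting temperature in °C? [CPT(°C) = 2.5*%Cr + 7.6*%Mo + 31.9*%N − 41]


Apply the ASTM G48 empirical CPT estimate: CPT(°C) = 2.5*%Cr + 7.6*%Mo + 31.9*%N − 41
2.5*26.7 = 66.75; 7.6*4.6 = 34.96; 31.9*0.31 = 9.889
CPT = 66.75 + 34.96 + 9.889 − 41 = 70.599 °C
Rounded to 0.1 °C: CPT ≈ 70.6 °C

70.6 °C


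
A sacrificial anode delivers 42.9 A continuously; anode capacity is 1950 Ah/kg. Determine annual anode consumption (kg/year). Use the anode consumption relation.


Annual consumption = current * hours per year / capacity
Rate = 42.9 * 8760 / 1950 = 192.7 kg/year

192.7 kg/year


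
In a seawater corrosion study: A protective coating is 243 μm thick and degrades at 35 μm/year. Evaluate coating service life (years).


Service life = thickness / degradation rate
Life = 243 / 35 = 6.9 years

6.9 years


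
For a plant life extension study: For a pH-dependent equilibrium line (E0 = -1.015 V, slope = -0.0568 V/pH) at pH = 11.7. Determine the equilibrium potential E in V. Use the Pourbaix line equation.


Apply the Pourbaix line equation: E = E0 + slope*pH
E = -1.015 + (-0.0568)*11.7 = -1.015 + (-0.66456) = -1.67956 V
Rounded to 3 decimal places: E = -1.680 V

-1.680 V


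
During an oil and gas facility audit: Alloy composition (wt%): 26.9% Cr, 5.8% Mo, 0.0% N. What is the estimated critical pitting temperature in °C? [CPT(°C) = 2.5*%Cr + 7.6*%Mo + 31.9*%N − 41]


Apply the ASTM G48 empirical CPT estimate: CPT(°C) = 2.5*%Cr + 7.6*%Mo + 31.9*%N − 41
2.5*26.9 = 67.25; 7.6*5.8 = 44.08; 31.9*0.0 = 0
CPT = 67.25 + 44.08 + 0 − 41 = 70.33 °C
Rounded to 0.1 °C: CPT ≈ 70.3 °C

70.3 °C


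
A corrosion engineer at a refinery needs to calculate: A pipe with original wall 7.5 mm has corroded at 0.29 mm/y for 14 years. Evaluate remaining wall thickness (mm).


Remaining wall = original − CR × time
t = 7.5 − 0.29*14 = 7.5 − 4.06 = 3.44 mm

3.44 mm


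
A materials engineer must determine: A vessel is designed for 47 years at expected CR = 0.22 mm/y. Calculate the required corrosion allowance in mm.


Corrosion allowance = CR × design life
CA = 0.22 * 47 = 10.34 mm

10.34 mm


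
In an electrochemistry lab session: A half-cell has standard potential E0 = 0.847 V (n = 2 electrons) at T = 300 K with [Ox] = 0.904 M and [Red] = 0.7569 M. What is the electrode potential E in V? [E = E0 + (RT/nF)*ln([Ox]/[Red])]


Apply the Nernst equation: E = E0 + (RT/nF)*ln([Ox]/[Red])
Step 1: RT/nF = 8.314*300/(2*96485) = 0.01292533 V
Step 2: [Ox]/[Red] = 0.904/0.7569 = 1.194345
Step 3: ln(1.194345) = 0.177598
Step 4: correction = 0.01292533 * 0.177598 = 0.002 V
E = 0.847 + 0.002 = 0.849 V

0.849 V


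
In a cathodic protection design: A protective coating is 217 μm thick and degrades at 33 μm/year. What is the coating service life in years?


Service life = thickness / degradation rate
Life = 217 / 33 = 6.6 years

6.6 years


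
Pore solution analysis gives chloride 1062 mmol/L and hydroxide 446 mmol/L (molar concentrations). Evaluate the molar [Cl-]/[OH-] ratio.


Threshold parameter = [Cl-] / [OH-] (molar basis; both in mmol/L, so units cancel)
Ratio = 1062 / 446 = 2.38

2.38


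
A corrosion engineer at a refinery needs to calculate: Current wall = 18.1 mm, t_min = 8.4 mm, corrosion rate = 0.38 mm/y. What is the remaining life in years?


Apply the remaining-life relation: RL = (t_current − t_min) / CR
RL = (18.1 − 8.4) / 0.38 = 9.7 / 0.38 = 25.5 years

25.5 years


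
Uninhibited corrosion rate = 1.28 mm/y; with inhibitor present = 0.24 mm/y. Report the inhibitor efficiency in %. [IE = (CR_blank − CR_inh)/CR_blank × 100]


Apply the inhibitor-efficiency definition: IE = (CR_blank − CR_inh)/CR_blank × 100
IE = (1.28 − 0.24) / 1.28 × 100
IE = 1.04 / 1.28 × 100 = 81.3 %

81.3 %


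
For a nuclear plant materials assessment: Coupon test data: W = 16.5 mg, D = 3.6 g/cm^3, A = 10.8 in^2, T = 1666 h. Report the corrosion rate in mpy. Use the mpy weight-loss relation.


Apply the mpy weight-loss relation: CR = 534 * W / (D * A * T)
Numerator: 534 * 16.5 = 8811.0
Denominator: 3.6 * 10.8 * 1666 = 64774.08
CR = 8811.0 / 64774.08 = 0.136 mpy

0.136 mpy


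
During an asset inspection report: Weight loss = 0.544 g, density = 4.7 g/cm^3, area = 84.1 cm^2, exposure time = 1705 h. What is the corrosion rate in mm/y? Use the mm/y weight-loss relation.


Apply the mm/y weight-loss relation: CR = 87600 * W / (D * A * T)
Numerator: 87600 * 0.544 = 47654.4
Denominator: 4.7 * 84.1 * 1705 = 673935.35
CR = 47654.4 / 673935.35 = 0.0707 mm/y

0.0707 mm/y


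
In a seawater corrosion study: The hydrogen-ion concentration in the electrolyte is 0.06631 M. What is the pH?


pH = −log10[H+]
pH = −log10(0.06631) = 1.18

1.18


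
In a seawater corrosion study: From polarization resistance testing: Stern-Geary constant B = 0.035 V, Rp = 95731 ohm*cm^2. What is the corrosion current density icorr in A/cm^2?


Apply the Stern-Geary relation: icorr = B / Rp
icorr = 0.035 / 95731 = 3.656×10^-7 A/cm^2

3.656×10^-7 A/cm^2


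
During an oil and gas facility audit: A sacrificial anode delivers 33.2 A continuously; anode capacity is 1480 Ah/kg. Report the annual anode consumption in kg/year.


Annual consumption = current * hours per year / capacity
Rate = 33.2 * 8760 / 1480 = 196.5 kg/year

196.5 kg/year


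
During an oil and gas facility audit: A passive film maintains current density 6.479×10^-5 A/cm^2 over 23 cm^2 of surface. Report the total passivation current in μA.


I = i_pass * A, then convert A → μA (×10^6)
I = 6.479×10^-5 * 23 * 10^6 = 1490.17 μA

1490.17 μA


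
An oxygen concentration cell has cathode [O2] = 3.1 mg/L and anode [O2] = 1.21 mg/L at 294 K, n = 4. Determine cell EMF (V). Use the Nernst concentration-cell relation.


Apply the Nernst concentration-cell relation: E = (RT/nF)*ln(C_cathode/C_anode)
RT/nF = 8.314*294/(4*96485) = 0.00633341 V
ln(3.1/1.21) = 0.94078
E = 0.00633341 * 0.94078 = 0.00596 V

0.00596 V


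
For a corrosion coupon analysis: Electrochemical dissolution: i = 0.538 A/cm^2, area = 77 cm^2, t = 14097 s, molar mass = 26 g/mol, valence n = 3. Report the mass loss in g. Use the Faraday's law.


Apply Faraday's law: m = i*A*t*M / (n*F)
Total charge passed Q = i*A*t = 0.538*77*14097 = 583982.322 C
m = Q*M/(n*F) = 583982.322*26/(3*96485) = 52.45562 g

52.45562 g


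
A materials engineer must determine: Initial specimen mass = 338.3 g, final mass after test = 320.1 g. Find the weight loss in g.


Weight loss = initial − final
WL = 338.3 − 320.1 = 18.2 g

18.2 g


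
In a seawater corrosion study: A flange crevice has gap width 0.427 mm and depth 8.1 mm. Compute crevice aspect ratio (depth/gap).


Aspect ratio = depth / gap
Ratio = 8.1 / 0.427 = 19.0

19.0


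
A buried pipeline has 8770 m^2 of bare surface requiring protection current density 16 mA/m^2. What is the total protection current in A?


I = area * current density, then convert mA → A (÷1000)
I = 8770 * 16 / 1000 = 140.32 A

140.32 A


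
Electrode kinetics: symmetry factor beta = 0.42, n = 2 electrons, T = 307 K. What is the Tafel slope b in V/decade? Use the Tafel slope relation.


Apply the Tafel slope relation: b = 2.303*R*T/(beta*n*F)
Numerator: 2.303 * 8.314 * 307 = 5878.17
Denominator: 0.42 * 2 * 96485 = 81047.4
b = 5878.17 / 81047.4 = 0.073 V/decade

0.073 V/decade


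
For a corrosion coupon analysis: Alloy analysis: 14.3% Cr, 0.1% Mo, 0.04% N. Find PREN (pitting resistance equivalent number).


Apply the PREN formula: PREN = Cr + 3.3*Mo + 16*N
PREN = 14.3 + 3.3*0.1 + 16*0.04
PREN = 14.3 + 0.33 + 0.64 = 15.27

15.27


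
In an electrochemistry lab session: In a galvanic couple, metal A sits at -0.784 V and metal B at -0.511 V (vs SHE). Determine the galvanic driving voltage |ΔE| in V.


Driving voltage is the absolute potential difference.
|ΔE| = |-0.784 − (-0.511)| = 0.273 V

0.273 V


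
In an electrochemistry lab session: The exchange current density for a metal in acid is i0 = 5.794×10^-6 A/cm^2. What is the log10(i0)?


i0 = 5.794×10^-6 A/cm^2
log10(i0) = -5.237

-5.237


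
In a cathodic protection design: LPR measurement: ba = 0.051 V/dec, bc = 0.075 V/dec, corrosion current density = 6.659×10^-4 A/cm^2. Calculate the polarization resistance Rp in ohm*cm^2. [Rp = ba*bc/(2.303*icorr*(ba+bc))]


Apply the Stern-Geary equation: Rp = ba*bc / (2.303*icorr*(ba+bc))
ba*bc = 0.051*0.075 = 0.003825
ba+bc = 0.126; 2.303*icorr*(ba+bc) = 2.303*6.659×10^-4*0.126 = 1.9322953×10^-4
Rp = 0.003825 / 1.9322953×10^-4 = 19.8 ohm*cm^2

19.8 ohm*cm^2


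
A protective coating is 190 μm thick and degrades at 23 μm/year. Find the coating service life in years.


Service life = thickness / degradation rate
Life = 190 / 23 = 8.3 years

8.3 years


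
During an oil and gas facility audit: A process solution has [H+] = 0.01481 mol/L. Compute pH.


pH = −log10[H+]
pH = −log10(0.01481) = 1.83

1.83


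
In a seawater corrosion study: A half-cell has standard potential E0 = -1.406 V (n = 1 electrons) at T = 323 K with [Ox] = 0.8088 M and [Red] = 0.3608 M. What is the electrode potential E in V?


Apply the Nernst equation: E = E0 + (RT/nF)*ln([Ox]/[Red])
Step 1: RT/nF = 8.314*323/(1*96485) = 0.02783253 V
Step 2: [Ox]/[Red] = 0.8088/0.3608 = 2.241685
Step 3: ln(2.241685) = 0.807228
Step 4: correction = 0.02783253 * 0.807228 = 0.022 V
E = -1.406 + 0.022 = -1.384 V

-1.384 V


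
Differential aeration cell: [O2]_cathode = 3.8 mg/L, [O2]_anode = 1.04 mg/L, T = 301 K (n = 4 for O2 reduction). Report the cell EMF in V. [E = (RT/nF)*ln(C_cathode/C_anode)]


Apply the Nernst concentration-cell relation: E = (RT/nF)*ln(C_cathode/C_anode)
RT/nF = 8.314*301/(4*96485) = 0.0064842 V
ln(3.8/1.04) = 1.29578
E = 0.0064842 * 1.29578 = 0.0084 V

0.0084 V


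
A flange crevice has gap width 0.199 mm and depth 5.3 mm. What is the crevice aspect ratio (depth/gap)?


Aspect ratio = depth / gap
Ratio = 5.3 / 0.199 = 26.6

26.6


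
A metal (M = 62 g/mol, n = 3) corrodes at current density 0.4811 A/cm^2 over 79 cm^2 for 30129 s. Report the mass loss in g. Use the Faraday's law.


Apply Faraday's law: m = i*A*t*M / (n*F)
Total charge passed Q = i*A*t = 0.4811*79*30129 = 1145109.8901 C
m = Q*M/(n*F) = 1145109.8901*62/(3*96485) = 245.27755 g

245.27755 g


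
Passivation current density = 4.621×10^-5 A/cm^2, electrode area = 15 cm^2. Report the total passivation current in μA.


I = i_pass * A, then convert A → μA (×10^6)
I = 4.621×10^-5 * 15 * 10^6 = 693.15 μA

693.15 μA


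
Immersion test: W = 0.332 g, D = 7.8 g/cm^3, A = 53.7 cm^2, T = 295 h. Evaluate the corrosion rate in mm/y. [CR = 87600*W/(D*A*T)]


Apply the mm/y weight-loss relation: CR = 87600 * W / (D * A * T)
Numerator: 87600 * 0.332 = 29083.2
Denominator: 7.8 * 53.7 * 295 = 123563.7
CR = 29083.2 / 123563.7 = 0.23537 mm/y

0.23537 mm/y


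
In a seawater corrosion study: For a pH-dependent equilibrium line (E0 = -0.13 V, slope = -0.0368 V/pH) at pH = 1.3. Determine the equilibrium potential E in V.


Apply the Pourbaix line equation: E = E0 + slope*pH
E = -0.13 + (-0.0368)*1.3 = -0.13 + (-0.04784) = -0.17784 V
Rounded to 4 decimal places: E = -0.1778 V

-0.1778 V


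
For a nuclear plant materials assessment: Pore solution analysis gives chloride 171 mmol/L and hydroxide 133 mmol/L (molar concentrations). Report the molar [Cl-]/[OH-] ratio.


Threshold parameter = [Cl-] / [OH-] (molar basis; both in mmol/L, so units cancel)
Ratio = 171 / 133 = 1.29

1.29


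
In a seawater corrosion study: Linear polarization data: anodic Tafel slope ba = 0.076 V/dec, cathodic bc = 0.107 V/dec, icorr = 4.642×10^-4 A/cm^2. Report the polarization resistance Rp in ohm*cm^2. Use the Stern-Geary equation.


Apply the Stern-Geary equation: Rp = ba*bc / (2.303*icorr*(ba+bc))
ba*bc = 0.076*0.107 = 0.008132
ba+bc = 0.183; 2.303*icorr*(ba+bc) = 2.303*4.642×10^-4*0.183 = 1.9563663×10^-4
Rp = 0.008132 / 1.9563663×10^-4 = 41.57 ohm*cm^2

41.57 ohm*cm^2


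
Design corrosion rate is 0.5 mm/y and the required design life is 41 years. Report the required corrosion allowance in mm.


Corrosion allowance = CR × design life
CA = 0.5 * 41 = 20.5 mm

20.5 mm


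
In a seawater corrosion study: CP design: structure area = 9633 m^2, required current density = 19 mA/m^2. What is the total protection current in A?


I = area * current density, then convert mA → A (÷1000)
I = 9633 * 19 / 1000 = 183.03 A

183.03 A


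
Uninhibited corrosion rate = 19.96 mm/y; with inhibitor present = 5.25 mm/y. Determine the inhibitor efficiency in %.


Apply the inhibitor-efficiency definition: IE = (CR_blank − CR_inh)/CR_blank × 100
IE = (19.96 − 5.25) / 19.96 × 100
IE = 14.71 / 19.96 × 100 = 73.7 %

73.7 %


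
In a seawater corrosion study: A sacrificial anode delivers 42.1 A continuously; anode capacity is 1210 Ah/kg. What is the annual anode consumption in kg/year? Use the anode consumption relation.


Annual consumption = current * hours per year / capacity
Rate = 42.1 * 8760 / 1210 = 304.8 kg/year

304.8 kg/year


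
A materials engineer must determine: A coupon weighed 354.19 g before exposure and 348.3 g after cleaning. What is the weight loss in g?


Weight loss = initial − final
WL = 354.19 − 348.3 = 5.89 g

5.89 g


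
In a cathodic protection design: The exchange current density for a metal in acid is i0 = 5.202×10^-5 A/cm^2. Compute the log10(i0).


i0 = 5.202×10^-5 A/cm^2
log10(i0) = -4.284

-4.284


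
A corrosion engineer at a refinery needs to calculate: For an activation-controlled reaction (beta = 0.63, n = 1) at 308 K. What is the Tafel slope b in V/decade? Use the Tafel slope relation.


Apply the Tafel slope relation: b = 2.303*R*T/(beta*n*F)
Numerator: 2.303 * 8.314 * 308 = 5897.32
Denominator: 0.63 * 1 * 96485 = 60785.55
b = 5897.32 / 60785.55 = 0.097 V/decade

0.097 V/decade


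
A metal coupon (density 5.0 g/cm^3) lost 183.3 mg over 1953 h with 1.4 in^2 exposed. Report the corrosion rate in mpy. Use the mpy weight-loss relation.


Apply the mpy weight-loss relation: CR = 534 * W / (D * A * T)
Numerator: 534 * 183.3 = 97882.2
Denominator: 5.0 * 1.4 * 1953 = 13671.0
CR = 97882.2 / 13671.0 = 7.1598 mpy

7.1598 mpy


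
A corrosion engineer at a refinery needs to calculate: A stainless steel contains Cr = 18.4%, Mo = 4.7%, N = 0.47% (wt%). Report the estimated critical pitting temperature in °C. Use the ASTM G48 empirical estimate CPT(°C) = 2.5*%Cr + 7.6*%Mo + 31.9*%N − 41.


Apply the ASTM G48 empirical CPT estimate: CPT(°C) = 2.5*%Cr + 7.6*%Mo + 31.9*%N − 41
2.5*18.4 = 46; 7.6*4.7 = 35.72; 31.9*0.47 = 14.993
CPT = 46 + 35.72 + 14.993 − 41 = 55.713 °C
Rounded to 0.1 °C: CPT ≈ 55.7 °C

55.7 °C


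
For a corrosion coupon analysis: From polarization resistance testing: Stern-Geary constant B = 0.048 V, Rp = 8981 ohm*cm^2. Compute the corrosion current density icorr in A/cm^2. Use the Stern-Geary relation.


Apply the Stern-Geary relation: icorr = B / Rp
icorr = 0.048 / 8981 = 5.345×10^-6 A/cm^2

5.345×10^-6 A/cm^2


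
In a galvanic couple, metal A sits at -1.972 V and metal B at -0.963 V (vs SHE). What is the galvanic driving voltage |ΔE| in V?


Driving voltage is the absolute potential difference.
|ΔE| = |-1.972 − (-0.963)| = 1.009 V

1.009 V


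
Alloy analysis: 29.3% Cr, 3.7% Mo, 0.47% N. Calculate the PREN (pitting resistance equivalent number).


Apply the PREN formula: PREN = Cr + 3.3*Mo + 16*N
PREN = 29.3 + 3.3*3.7 + 16*0.47
PREN = 29.3 + 12.21 + 7.52 = 49.03

49.03


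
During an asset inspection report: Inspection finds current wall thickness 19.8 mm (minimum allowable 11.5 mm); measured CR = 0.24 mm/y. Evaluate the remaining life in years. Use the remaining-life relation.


Apply the remaining-life relation: RL = (t_current − t_min) / CR
RL = (19.8 − 11.5) / 0.24 = 8.3 / 0.24 = 34.6 years

34.6 years


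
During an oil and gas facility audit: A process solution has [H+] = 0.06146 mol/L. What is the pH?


pH = −log10[H+]
pH = −log10(0.06146) = 1.21

1.21


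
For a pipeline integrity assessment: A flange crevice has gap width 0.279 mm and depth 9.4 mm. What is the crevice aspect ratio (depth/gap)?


Aspect ratio = depth / gap
Ratio = 9.4 / 0.279 = 33.7

33.7


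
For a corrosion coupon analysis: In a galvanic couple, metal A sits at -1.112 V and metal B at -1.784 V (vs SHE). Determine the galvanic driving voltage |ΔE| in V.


Driving voltage is the absolute potential difference.
|ΔE| = |-1.112 − (-1.784)| = 0.672 V

0.672 V


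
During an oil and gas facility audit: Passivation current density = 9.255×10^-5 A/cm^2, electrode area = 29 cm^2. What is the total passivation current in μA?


I = i_pass * A, then convert A → μA (×10^6)
I = 9.255×10^-5 * 29 * 10^6 = 2683.95 μA

2683.95 μA


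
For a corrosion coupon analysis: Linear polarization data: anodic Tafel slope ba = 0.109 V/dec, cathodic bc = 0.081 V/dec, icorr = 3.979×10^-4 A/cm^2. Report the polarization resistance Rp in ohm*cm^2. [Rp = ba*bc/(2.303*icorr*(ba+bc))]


Apply the Stern-Geary equation: Rp = ba*bc / (2.303*icorr*(ba+bc))
ba*bc = 0.109*0.081 = 0.008829
ba+bc = 0.19; 2.303*icorr*(ba+bc) = 2.303*3.979×10^-4*0.19 = 1.741091×10^-4
Rp = 0.008829 / 1.741091×10^-4 = 50.7 ohm*cm^2

50.7 ohm*cm^2


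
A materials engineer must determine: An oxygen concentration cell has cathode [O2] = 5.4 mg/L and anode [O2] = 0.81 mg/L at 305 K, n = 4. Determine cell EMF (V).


Apply the Nernst concentration-cell relation: E = (RT/nF)*ln(C_cathode/C_anode)
RT/nF = 8.314*305/(4*96485) = 0.00657037 V
ln(5.4/0.81) = 1.89712
E = 0.00657037 * 1.89712 = 0.01246 V

0.01246 V


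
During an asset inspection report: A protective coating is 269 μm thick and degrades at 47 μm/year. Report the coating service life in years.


Service life = thickness / degradation rate
Life = 269 / 47 = 5.7 years

5.7 years


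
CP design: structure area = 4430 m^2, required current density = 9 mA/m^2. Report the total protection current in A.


I = area * current density, then convert mA → A (÷1000)
I = 4430 * 9 / 1000 = 39.87 A

39.87 A


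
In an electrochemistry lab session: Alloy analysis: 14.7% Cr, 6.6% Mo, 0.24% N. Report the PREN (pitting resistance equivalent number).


Apply the PREN formula: PREN = Cr + 3.3*Mo + 16*N
PREN = 14.7 + 3.3*6.6 + 16*0.24
PREN = 14.7 + 21.78 + 3.84 = 40.32

40.32


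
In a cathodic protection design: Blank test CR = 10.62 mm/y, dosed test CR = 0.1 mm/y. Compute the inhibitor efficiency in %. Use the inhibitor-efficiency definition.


Apply the inhibitor-efficiency definition: IE = (CR_blank − CR_inh)/CR_blank × 100
IE = (10.62 − 0.1) / 10.62 × 100
IE = 10.52 / 10.62 × 100 = 99.1 %

99.1 %


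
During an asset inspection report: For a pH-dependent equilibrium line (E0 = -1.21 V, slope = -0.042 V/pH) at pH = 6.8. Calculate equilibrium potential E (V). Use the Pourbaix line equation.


Apply the Pourbaix line equation: E = E0 + slope*pH
E = -1.21 + (-0.042)*6.8 = -1.21 + (-0.2856) = -1.4956 V
Rounded to 3 decimal places: E = -1.496 V

-1.496 V


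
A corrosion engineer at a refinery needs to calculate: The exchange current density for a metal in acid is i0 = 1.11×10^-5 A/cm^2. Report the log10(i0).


i0 = 1.11×10^-5 A/cm^2
log10(i0) = -4.955

-4.955


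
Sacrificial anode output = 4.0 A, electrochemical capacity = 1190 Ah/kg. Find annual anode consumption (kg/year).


Annual consumption = current * hours per year / capacity
Rate = 4.0 * 8760 / 1190 = 29.4 kg/year

29.4 kg/year


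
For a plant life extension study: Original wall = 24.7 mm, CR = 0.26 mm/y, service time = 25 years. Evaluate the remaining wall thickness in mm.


Remaining wall = original − CR × time
t = 24.7 − 0.26*25 = 24.7 − 6.5 = 18.2 mm

18.2 mm


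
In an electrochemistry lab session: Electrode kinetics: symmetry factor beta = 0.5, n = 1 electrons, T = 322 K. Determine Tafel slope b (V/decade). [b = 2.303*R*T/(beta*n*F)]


Apply the Tafel slope relation: b = 2.303*R*T/(beta*n*F)
Numerator: 2.303 * 8.314 * 322 = 6165.38
Denominator: 0.5 * 1 * 96485 = 48242.5
b = 6165.38 / 48242.5 = 0.1278 V/decade

0.1278 V/decade


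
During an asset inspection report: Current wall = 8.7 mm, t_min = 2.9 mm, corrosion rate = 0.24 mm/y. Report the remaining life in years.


Apply the remaining-life relation: RL = (t_current − t_min) / CR
RL = (8.7 − 2.9) / 0.24 = 5.8 / 0.24 = 24.2 years

24.2 years


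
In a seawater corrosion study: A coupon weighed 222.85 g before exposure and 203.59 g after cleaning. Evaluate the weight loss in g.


Weight loss = initial − final
WL = 222.85 − 203.59 = 19.26 g

19.26 g


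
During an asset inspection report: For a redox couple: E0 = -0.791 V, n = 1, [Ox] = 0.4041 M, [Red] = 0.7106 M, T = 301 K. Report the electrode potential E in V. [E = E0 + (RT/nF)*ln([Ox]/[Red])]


Apply the Nernst equation: E = E0 + (RT/nF)*ln([Ox]/[Red])
Step 1: RT/nF = 8.314*301/(1*96485) = 0.02593682 V
Step 2: [Ox]/[Red] = 0.4041/0.7106 = 0.568674
Step 3: ln(0.568674) = -0.564448
Step 4: correction = 0.02593682 * -0.564448 = -0.015 V
E = -0.791 + -0.015 = -0.806 V

-0.806 V


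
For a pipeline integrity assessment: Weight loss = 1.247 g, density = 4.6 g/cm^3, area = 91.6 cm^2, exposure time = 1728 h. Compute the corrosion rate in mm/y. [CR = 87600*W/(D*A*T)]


Apply the mm/y weight-loss relation: CR = 87600 * W / (D * A * T)
Numerator: 87600 * 1.247 = 109237.2
Denominator: 4.6 * 91.6 * 1728 = 728110.08
CR = 109237.2 / 728110.08 = 0.15 mm/y

0.15 mm/y


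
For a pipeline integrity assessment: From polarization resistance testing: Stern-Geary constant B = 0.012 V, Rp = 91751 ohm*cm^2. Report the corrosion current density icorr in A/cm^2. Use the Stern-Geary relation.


Apply the Stern-Geary relation: icorr = B / Rp
icorr = 0.012 / 91751 = 1.308×10^-7 A/cm^2

1.308×10^-7 A/cm^2


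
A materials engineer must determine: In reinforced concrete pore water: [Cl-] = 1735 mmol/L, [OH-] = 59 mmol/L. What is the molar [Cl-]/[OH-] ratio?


Threshold parameter = [Cl-] / [OH-] (molar basis; both in mmol/L, so units cancel)
Ratio = 1735 / 59 = 29.41

29.41


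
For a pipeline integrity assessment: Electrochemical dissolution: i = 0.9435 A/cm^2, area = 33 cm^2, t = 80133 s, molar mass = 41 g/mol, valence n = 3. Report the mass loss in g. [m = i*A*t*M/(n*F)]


Apply Faraday's law: m = i*A*t*M / (n*F)
Total charge passed Q = i*A*t = 0.9435*33*80133 = 2494981.0215 C
m = Q*M/(n*F) = 2494981.0215*41/(3*96485) = 353.403 g

353.403 g


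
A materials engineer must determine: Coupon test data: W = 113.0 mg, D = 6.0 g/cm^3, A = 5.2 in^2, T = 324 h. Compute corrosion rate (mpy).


Apply the mpy weight-loss relation: CR = 534 * W / (D * A * T)
Numerator: 534 * 113.0 = 60342.0
Denominator: 6.0 * 5.2 * 324 = 10108.8
CR = 60342.0 / 10108.8 = 5.969 mpy

5.969 mpy
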